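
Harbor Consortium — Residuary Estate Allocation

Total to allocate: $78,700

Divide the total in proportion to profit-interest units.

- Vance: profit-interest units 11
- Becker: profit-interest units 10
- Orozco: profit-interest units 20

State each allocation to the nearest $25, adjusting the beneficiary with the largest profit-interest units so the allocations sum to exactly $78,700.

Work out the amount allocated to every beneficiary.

Combined profit-interest units = 41.
Unrounded shares: Vance 11/41 × $78,700 = 21,114.63; Becker 10/41 × $78,700 = 19,195.12; Orozco 20/41 × $78,700 = 38,390.24.
Rounded to nearest $25: Vance $21,125; Becker $19,200; Orozco $38,400. Sum = $78,725.
Difference $78,700 − $78,725 = −$25 applied to largest profit-interest units (Orozco): Orozco becomes $38,375.

Vance: $21,125 · Becker: $19,200 · Orozco: $38,375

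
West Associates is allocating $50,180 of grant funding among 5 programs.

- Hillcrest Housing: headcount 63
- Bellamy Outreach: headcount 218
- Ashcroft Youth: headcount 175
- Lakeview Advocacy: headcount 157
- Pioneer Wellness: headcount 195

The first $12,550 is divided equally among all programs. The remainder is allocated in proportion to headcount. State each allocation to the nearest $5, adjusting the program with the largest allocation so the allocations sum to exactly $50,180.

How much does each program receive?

$12,550 shared equally gives $2,510 per program.
Remainder $37,630 by headcount (total 808): Hillcrest Housing 2,934.02 → $2,935; Bellamy Outreach 10,152.65 → $10,155; Ashcroft Youth 8,150.06 → $8,150; Lakeview Advocacy 7,311.77 → $7,310; Pioneer Wellness 9,081.50 → $9,080.
Totals: Hillcrest Housing $2,510 + $2,935 = $5,445; Bellamy Outreach $2,510 + $10,155 = $12,665; Ashcroft Youth $2,510 + $8,150 = $10,660; Lakeview Advocacy $2,510 + $7,310 = $9,820; Pioneer Wellness $2,510 + $9,080 = $11,590.

Hillcrest Housing: $5,445 · Bellamy Outreach: $12,665 · Ashcroft Youth: $10,660 · Lakeview Advocacy: $9,820 · Pioneer Wellness: $11,590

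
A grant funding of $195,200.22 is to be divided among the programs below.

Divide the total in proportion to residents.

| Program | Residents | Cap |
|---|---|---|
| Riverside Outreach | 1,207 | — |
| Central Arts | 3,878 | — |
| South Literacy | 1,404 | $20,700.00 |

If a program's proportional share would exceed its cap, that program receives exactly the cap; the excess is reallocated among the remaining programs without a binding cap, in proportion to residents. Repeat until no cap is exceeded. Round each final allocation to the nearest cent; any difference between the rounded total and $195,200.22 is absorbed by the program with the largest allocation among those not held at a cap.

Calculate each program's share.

Riverside Outreach: $41,420.21 | Central Arts: $133,080.01 | South Literacy: $20,700.00

Total residents = 6,489.
Proportional shares (ignoring caps): Riverside Outreach 36,308.6247; Central Arts 116,656.8737; South Literacy 42,234.7217.
Held at cap: South Literacy ($20,700.00); residual $174,500.22 reallocated over remaining residents 5,085.
Redistributed shares: Riverside Outreach 41,420.2095 → $41,420.21; Central Arts 133,080.0105 → $133,080.01.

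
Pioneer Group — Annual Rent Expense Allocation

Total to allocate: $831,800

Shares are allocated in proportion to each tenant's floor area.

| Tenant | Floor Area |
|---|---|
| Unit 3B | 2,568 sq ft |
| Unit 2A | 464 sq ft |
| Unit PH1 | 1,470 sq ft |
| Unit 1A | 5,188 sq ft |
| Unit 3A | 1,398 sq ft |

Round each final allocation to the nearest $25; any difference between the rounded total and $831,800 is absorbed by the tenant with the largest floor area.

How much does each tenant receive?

Total floor area = 2,568 + 464 + 1,470 + 5,188 + 1,398 = 11,088.
Unrounded shares: Unit 3B 192,646.32; Unit 2A 34,808.37; Unit PH1 110,276.52; Unit 1A 389,193.58; Unit 3A 104,875.22.
Rounded to nearest $25: Unit 3B $192,650; Unit 2A $34,800; Unit PH1 $110,275; Unit 1A $389,200; Unit 3A $104,875. Sum = $831,800.
No rounding difference to absorb.

Unit 3B: $192,650 · Unit 2A: $34,800 · Unit PH1: $110,275 · Unit 1A: $389,200 · Unit 3A: $104,875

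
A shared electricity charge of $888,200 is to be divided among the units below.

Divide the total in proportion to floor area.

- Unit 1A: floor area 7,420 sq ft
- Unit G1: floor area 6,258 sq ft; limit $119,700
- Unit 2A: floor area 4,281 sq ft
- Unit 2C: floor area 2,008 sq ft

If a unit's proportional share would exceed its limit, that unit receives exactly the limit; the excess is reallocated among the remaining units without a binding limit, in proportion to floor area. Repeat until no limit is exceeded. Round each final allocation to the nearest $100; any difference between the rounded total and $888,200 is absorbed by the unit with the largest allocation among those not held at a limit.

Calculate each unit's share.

Unit 1A: $415,900 · Unit G1: $119,700 · Unit 2A: $240,000 · Unit 2C: $112,600

Total floor area = 19,967.
Unconstrained shares: Unit 1A 330,066.81; Unit G1 278,377.10; Unit 2A 190,433.43; Unit 2C 89,322.66.
Cap binds for Unit G1 ($119,700); residual $768,500 reallocated over remaining floor area 13,709.
Remaining shares: Unit 1A 415,950.84 → $416,000; Unit 2A 239,984.57 → $240,000; Unit 2C 112,564.59 → $112,600.
Rounding difference −$100 applied to Unit 1A → $415,900.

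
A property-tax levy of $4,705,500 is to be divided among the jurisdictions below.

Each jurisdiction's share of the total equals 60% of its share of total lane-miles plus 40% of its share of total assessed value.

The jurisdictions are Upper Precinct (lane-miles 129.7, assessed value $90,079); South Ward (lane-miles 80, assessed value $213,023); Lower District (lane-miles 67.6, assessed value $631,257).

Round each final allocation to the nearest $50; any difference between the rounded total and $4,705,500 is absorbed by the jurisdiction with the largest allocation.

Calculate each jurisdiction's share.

Lane-miles total 277.3; assessed value total 934,359.
Combined weights (60% lane-miles + 40% assessed value): Upper Precinct 0.3192; South Ward 0.2643; Lower District 0.4165.
Proportional shares: Upper Precinct 1,501,984.30; South Ward 1,243,631.10; Lower District 1,959,884.60.
At nearest $50: Upper Precinct $1,502,000; South Ward $1,243,650; Lower District $1,959,900. Sum = $4,705,550.
Difference $4,705,500 − $4,705,550 = −$50 applied to largest allocation (Lower District): Lower District becomes $1,959,850.

Upper Precinct: $1,502,000 | South Ward: $1,243,650 | Lower District: $1,959,850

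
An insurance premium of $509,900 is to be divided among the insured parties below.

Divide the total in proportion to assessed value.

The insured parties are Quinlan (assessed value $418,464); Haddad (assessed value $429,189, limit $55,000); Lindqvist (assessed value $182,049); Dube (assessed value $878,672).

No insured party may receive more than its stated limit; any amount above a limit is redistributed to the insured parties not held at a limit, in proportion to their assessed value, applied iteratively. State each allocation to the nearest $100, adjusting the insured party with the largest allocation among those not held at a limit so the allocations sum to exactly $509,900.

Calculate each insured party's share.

Assessed value total: 1,908,374.
Proportional shares (ignoring caps): Quinlan 111,809.74; Haddad 114,675.36; Lindqvist 48,641.82; Dube 234,773.09.
Cap binds for Haddad ($55,000); remaining pool $454,900 reallocated over remaining assessed value 1,479,185.
Remaining shares: Quinlan 128,692.00 → $128,700; Lindqvist 55,986.30 → $56,000; Dube 270,221.71 → $270,200.

Quinlan: $128,700; Haddad: $55,000; Lindqvist: $56,000; Dube: $270,200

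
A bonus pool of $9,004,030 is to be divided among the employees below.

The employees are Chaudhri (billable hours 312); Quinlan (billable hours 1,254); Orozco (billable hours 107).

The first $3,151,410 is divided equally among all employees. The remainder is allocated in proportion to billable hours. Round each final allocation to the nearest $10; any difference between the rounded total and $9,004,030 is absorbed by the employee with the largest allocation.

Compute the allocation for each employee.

Equal tier: $3,151,410 ÷ 3 = $1,050,470 apiece.
Remainder $5,852,620 by billable hours (total 1,673): Chaudhri 1,091,462.90 → $1,091,460; Quinlan 4,386,841.29 → $4,386,840; Orozco 374,315.80 → $374,320.
Totals: Chaudhri $1,050,470 + $1,091,460 = $2,141,930; Quinlan $1,050,470 + $4,386,840 = $5,437,310; Orozco $1,050,470 + $374,320 = $1,424,790.

Chaudhri: $2,141,930; Quinlan: $5,437,310; Orozco: $1,424,790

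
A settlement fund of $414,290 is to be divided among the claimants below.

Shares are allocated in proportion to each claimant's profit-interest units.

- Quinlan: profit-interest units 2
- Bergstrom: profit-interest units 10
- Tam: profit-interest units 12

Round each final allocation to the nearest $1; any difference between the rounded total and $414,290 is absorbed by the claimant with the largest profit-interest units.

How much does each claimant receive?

Quinlan: $34,524; Bergstrom: $172,621; Tam: $207,145

Sum of profit-interest units: 2 + 10 + 12 = 24.
Unrounded shares: Quinlan 34,524.17; Bergstrom 172,620.83; Tam 207,145.00.
After rounding ($1): Quinlan $34,524; Bergstrom $172,621; Tam $207,145. Sum = $414,290.
Sum already equals the total — no adjustment.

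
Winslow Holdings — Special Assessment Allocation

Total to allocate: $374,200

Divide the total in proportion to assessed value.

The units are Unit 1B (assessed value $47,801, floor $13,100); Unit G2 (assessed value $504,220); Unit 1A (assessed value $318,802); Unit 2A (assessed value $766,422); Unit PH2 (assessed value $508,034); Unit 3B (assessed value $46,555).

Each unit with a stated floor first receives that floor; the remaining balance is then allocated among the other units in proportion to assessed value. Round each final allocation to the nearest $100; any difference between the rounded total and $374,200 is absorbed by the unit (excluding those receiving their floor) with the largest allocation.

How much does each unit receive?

Unit 1B: $13,100 · Unit G2: $84,900 · Unit 1A: $53,700 · Unit 2A: $129,100 · Unit PH2: $85,600 · Unit 3B: $7,800

Guaranteed amounts: Unit 1B $13,100. Balance $361,100.
Balance split over remaining assessed value 2,144,033: Unit G2 84,921.19 → $84,900; Unit 1A 53,692.92 → $53,700; Unit 2A 129,081.49 → $129,100; Unit PH2 85,563.55 → $85,600; Unit 3B 7,840.84 → $7,800.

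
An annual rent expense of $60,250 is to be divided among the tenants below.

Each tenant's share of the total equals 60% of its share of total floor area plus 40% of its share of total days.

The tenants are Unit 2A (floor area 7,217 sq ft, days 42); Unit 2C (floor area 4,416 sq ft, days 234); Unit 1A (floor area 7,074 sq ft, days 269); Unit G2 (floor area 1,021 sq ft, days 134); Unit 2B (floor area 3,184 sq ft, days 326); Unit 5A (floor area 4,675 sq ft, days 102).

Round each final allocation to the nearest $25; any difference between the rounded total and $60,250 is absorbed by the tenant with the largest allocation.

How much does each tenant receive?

Unit 2A: $10,375 | Unit 2C: $10,875 | Unit 1A: $15,125 | Unit G2: $4,250 | Unit 2B: $11,275 | Unit 5A: $8,350

Floor area total 27,587; days total 1,107.
Combined weights (60% floor area + 40% days): Unit 2A 0.1721; Unit 2C 0.1806; Unit 1A 0.2511; Unit G2 0.0706; Unit 2B 0.1870; Unit 5A 0.1385.
Unrounded shares: Unit 2A 10,371.52; Unit 2C 10,881.03; Unit 1A 15,126.05; Unit G2 4,255.17; Unit 2B 11,269.51; Unit 5A 8,346.72.
At nearest $25: Unit 2A $10,375; Unit 2C $10,875; Unit 1A $15,125; Unit G2 $4,250; Unit 2B $11,275; Unit 5A $8,350. Sum = $60,250.
No rounding difference to absorb.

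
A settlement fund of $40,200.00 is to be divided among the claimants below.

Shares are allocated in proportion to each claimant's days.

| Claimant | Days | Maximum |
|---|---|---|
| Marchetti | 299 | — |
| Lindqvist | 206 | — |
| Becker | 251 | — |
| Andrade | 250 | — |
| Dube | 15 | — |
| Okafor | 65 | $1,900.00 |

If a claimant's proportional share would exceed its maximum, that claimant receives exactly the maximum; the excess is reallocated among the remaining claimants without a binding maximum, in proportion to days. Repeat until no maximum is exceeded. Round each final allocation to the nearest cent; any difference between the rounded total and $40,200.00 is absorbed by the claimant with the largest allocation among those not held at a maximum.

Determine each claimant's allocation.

Combined days = 1,086.
Pro-rata shares before constraints: Marchetti 11,067.9558; Lindqvist 7,625.4144; Becker 9,291.1602; Andrade 9,254.1436; Dube 555.2486; Okafor 2,406.0773.
Capped: Okafor ($1,900.00); remaining pool $38,300.00 reallocated over remaining days 1,021.
Shares after redistribution: Marchetti 11,216.1606 → $11,216.16; Lindqvist 7,727.5220 → $7,727.52; Becker 9,415.5730 → $9,415.57; Andrade 9,378.0607 → $9,378.06; Dube 562.6836 → $562.68.
Rounding difference +$0.01 applied to Marchetti → $11,216.17.

Marchetti: $11,216.17; Lindqvist: $7,727.52; Becker: $9,415.57; Andrade: $9,378.06; Dube: $562.68; Okafor: $1,900.00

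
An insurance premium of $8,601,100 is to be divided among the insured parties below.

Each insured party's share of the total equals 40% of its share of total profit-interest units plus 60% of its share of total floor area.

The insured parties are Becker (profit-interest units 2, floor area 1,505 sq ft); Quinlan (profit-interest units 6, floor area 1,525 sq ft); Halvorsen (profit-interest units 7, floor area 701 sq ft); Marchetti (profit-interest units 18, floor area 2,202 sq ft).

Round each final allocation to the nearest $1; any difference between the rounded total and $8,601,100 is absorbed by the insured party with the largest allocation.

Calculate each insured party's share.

Becker: $1,517,595 | Quinlan: $1,952,015 | Halvorsen: $1,339,536 | Marchetti: $3,791,954

Totals — profit-interest units 33, floor area 5,933.
Blended shares (40% profit-interest units + 60% floor area): Becker 0.1764; Quinlan 0.2269; Halvorsen 0.1557; Marchetti 0.4409.
Proportional shares: Becker 1,517,595.17; Quinlan 1,952,014.66; Halvorsen 1,339,536.24; Marchetti 3,791,953.93.
After rounding ($1): Becker $1,517,595; Quinlan $1,952,015; Halvorsen $1,339,536; Marchetti $3,791,954. Sum = $8,601,100.
Rounded total matches; no reconciliation needed.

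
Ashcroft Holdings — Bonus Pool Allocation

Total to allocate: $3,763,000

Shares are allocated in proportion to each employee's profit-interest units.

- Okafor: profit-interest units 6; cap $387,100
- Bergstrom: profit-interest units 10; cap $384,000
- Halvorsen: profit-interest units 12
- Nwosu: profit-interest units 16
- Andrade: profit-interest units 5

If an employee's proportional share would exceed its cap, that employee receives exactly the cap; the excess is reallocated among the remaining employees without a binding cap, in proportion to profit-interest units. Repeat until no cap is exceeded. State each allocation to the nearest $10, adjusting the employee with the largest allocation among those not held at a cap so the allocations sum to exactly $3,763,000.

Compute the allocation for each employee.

Combined profit-interest units = 49.
Proportional shares (ignoring caps): Okafor 460,775.51; Bergstrom 767,959.18; Halvorsen 921,551.02; Nwosu 1,228,734.69; Andrade 383,979.59.
Capped: Okafor ($387,100), Bergstrom ($384,000); residual $2,991,900 reallocated over remaining profit-interest units 33.
Remaining shares: Halvorsen 1,087,963.64 → $1,087,960; Nwosu 1,450,618.18 → $1,450,620; Andrade 453,318.18 → $453,320.

Okafor: $387,100 · Bergstrom: $384,000 · Halvorsen: $1,087,960 · Nwosu: $1,450,620 · Andrade: $453,320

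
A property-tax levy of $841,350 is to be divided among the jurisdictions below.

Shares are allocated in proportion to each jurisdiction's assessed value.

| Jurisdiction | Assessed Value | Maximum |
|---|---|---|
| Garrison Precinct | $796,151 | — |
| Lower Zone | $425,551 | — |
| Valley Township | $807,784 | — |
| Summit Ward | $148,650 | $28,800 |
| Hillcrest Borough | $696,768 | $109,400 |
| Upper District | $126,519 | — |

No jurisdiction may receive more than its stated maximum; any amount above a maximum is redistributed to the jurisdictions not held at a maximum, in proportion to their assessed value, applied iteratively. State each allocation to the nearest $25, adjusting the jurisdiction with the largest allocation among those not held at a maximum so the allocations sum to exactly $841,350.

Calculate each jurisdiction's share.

Total assessed value = 3,001,423.
Proportional shares (ignoring caps): Garrison Precinct 223,174.69; Lower Zone 119,289.20; Valley Township 226,435.62; Summit Ward 41,669.13; Hillcrest Borough 195,315.94; Upper District 35,465.43.
Held at cap: Summit Ward ($28,800), Hillcrest Borough ($109,400); balance $703,150 reallocated over remaining assessed value 2,156,005.
Remaining shares: Garrison Precinct 259,653.19 → $259,650; Lower Zone 138,787.33 → $138,775; Valley Township 263,447.13 → $263,450; Upper District 41,262.35 → $41,250.
Rounding difference +$25 applied to Valley Township → $263,475.

Garrison Precinct: $259,650; Lower Zone: $138,775; Valley Township: $263,475; Summit Ward: $28,800; Hillcrest Borough: $109,400; Upper District: $41,250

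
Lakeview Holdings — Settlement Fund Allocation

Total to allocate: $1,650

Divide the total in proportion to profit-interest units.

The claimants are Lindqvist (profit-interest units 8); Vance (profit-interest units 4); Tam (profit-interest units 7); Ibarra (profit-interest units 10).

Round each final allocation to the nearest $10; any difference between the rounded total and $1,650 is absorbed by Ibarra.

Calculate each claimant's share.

Profit-interest units total: 29.
Raw shares: Lindqvist 8/29 × $1,650 = 455.17; Vance 4/29 × $1,650 = 227.59; Tam 7/29 × $1,650 = 398.28; Ibarra 10/29 × $1,650 = 568.97.
At nearest $10: Lindqvist $460; Vance $230; Tam $400; Ibarra $570. Sum = $1,660.
Difference $1,650 − $1,660 = −$10 applied to Ibarra: Ibarra becomes $560.

Lindqvist: $460; Vance: $230; Tam: $400; Ibarra: $560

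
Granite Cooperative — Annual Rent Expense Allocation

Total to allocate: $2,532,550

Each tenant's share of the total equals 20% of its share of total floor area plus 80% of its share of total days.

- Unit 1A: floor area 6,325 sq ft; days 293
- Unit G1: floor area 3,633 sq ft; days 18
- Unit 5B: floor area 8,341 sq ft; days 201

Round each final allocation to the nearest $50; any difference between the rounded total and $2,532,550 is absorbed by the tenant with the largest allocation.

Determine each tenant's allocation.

Unit 1A: $1,334,500 | Unit G1: $171,800 | Unit 5B: $1,026,250

Totals — floor area 18,299, days 512.
Blended shares (20% floor area + 80% days): Unit 1A 0.5269; Unit G1 0.0678; Unit 5B 0.4052.
Pro-rata amounts: Unit 1A 1,334,506.86; Unit G1 171,788.15; Unit 5B 1,026,254.98.
Rounded to nearest $50: Unit 1A $1,334,500; Unit G1 $171,800; Unit 5B $1,026,250. Sum = $2,532,550.
Sum already equals the total — no adjustment.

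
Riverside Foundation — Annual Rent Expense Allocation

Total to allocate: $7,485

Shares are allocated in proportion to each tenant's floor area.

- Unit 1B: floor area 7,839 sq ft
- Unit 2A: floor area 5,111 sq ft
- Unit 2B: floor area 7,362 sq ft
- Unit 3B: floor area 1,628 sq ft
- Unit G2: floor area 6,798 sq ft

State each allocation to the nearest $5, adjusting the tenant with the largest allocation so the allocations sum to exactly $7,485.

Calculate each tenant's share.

Combined floor area = 28,738.
Pro-rata amounts: Unit 1B 7,839/28,738 × $7,485 = 2,041.72; Unit 2A 5,111/28,738 × $7,485 = 1,331.19; Unit 2B 7,362/28,738 × $7,485 = 1,917.48; Unit 3B 1,628/28,738 × $7,485 = 424.02; Unit G2 6,798/28,738 × $7,485 = 1,770.58.
Rounded to nearest $5: Unit 1B $2,040; Unit 2A $1,330; Unit 2B $1,915; Unit 3B $425; Unit G2 $1,770. Sum = $7,480.
Difference $7,485 − $7,480 = +$5 applied to largest allocation (Unit 1B): Unit 1B becomes $2,045.

Unit 1B: $2,045 | Unit 2A: $1,330 | Unit 2B: $1,915 | Unit 3B: $425 | Unit G2: $1,770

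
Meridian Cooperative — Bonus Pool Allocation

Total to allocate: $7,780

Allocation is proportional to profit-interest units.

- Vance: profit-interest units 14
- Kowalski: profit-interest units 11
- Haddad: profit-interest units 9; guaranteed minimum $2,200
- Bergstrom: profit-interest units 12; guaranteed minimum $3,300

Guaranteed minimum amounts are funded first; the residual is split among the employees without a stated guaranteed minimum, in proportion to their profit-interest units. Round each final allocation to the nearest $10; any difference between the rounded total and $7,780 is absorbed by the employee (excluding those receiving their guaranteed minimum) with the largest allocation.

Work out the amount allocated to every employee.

Minimums first: Haddad $2,200; Bergstrom $3,300. Residual $2,280.
Residual split over remaining profit-interest units 25: Vance 1,276.80 → $1,280; Kowalski 1,003.20 → $1,000.

Vance: $1,280; Kowalski: $1,000; Haddad: $2,200; Bergstrom: $3,300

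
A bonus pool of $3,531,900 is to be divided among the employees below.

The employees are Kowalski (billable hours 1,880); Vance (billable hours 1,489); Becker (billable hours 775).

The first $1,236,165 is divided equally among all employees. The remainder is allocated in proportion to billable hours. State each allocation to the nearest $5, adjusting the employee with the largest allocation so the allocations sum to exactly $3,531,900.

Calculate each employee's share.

Kowalski: $1,453,560 | Vance: $1,236,945 | Becker: $841,395

First tranche $1,236,165 split equally: $412,055 each.
Remainder $2,295,735 by billable hours (total 4,144): Kowalski 1,041,501.40 → $1,041,500; Vance 824,891.27 → $824,890; Becker 429,342.33 → $429,340.
Rounding difference +$5 on remainder applied to Kowalski.
Totals: Kowalski $412,055 + $1,041,505 = $1,453,560; Vance $412,055 + $824,890 = $1,236,945; Becker $412,055 + $429,340 = $841,395.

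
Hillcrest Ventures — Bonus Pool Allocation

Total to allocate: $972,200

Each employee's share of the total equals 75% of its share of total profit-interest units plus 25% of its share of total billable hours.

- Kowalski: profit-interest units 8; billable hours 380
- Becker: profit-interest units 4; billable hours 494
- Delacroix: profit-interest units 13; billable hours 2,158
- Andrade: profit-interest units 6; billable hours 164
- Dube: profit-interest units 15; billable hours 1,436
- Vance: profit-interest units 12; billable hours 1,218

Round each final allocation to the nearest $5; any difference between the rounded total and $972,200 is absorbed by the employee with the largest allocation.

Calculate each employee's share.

Kowalski: $116,360 · Becker: $70,810 · Delacroix: $253,085 · Andrade: $82,245 · Dube: $248,235 · Vance: $201,465

Profit-interest units total 58; billable hours total 5,850.
Blended shares (75% profit-interest units + 25% billable hours): Kowalski 0.1197; Becker 0.0728; Delacroix 0.2603; Andrade 0.0846; Dube 0.2553; Vance 0.2072.
Pro-rata amounts: Kowalski 116,360.28; Becker 70,810.43; Delacroix 253,088.62; Andrade 82,243.02; Dube 248,234.78; Vance 201,462.88.
After rounding ($5): Kowalski $116,360; Becker $70,810; Delacroix $253,090; Andrade $82,245; Dube $248,235; Vance $201,465. Sum = $972,205.
Difference $972,200 − $972,205 = −$5 applied to largest allocation (Delacroix): Delacroix becomes $253,085.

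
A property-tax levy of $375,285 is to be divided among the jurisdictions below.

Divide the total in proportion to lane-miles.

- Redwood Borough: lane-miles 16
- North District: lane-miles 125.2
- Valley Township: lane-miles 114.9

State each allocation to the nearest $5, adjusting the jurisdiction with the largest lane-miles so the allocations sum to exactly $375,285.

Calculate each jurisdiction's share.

Redwood Borough: $23,445 | North District: $183,465 | Valley Township: $168,375

Lane-miles total: 16 + 125.2 + 114.9 = 256.1.
Unrounded shares: Redwood Borough 23,446.15; North District 183,466.15; Valley Township 168,372.69.
At nearest $5: Redwood Borough $23,445; North District $183,465; Valley Township $168,375. Sum = $375,285.
Sum already equals the total — no adjustment.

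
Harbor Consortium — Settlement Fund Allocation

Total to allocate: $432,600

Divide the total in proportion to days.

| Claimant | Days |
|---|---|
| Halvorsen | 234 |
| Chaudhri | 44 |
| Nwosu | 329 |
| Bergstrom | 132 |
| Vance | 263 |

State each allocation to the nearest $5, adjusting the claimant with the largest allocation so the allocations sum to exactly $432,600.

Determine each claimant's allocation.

Combined days = 1,002.
Pro-rata amounts: Halvorsen 234/1,002 × $432,600 = 101,026.35; Chaudhri 44/1,002 × $432,600 = 18,996.41; Nwosu 329/1,002 × $432,600 = 142,041.32; Bergstrom 132/1,002 × $432,600 = 56,989.22; Vance 263/1,002 × $432,600 = 113,546.71.
At nearest $5: Halvorsen $101,025; Chaudhri $18,995; Nwosu $142,040; Bergstrom $56,990; Vance $113,545. Sum = $432,595.
Difference $432,600 − $432,595 = +$5 applied to largest allocation (Nwosu): Nwosu becomes $142,045.

Halvorsen: $101,025 | Chaudhri: $18,995 | Nwosu: $142,045 | Bergstrom: $56,990 | Vance: $113,545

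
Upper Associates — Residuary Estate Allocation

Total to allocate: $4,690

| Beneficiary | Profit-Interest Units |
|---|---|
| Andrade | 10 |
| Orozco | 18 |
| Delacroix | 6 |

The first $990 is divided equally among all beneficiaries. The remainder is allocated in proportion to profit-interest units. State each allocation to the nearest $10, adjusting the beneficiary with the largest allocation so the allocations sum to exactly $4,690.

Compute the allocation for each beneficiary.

Andrade: $1,420 | Orozco: $2,290 | Delacroix: $980

Equal tier: $990 ÷ 3 = $330 apiece.
Remainder $3,700 by profit-interest units (total 34): Andrade 1,088.24 → $1,090; Orozco 1,958.82 → $1,960; Delacroix 652.94 → $650.
Totals: Andrade $330 + $1,090 = $1,420; Orozco $330 + $1,960 = $2,290; Delacroix $330 + $650 = $980.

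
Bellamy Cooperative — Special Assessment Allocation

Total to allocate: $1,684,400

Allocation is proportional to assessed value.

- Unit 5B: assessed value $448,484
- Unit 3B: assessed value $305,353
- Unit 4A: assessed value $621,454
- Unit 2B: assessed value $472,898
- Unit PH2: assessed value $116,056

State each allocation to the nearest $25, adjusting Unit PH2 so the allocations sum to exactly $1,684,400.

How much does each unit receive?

Sum of assessed value: 1,964,245.
Proportional shares: Unit 5B 448,484/1,964,245 × $1,684,400 = 384,588.71; Unit 3B 305,353/1,964,245 × $1,684,400 = 261,849.51; Unit 4A 621,454/1,964,245 × $1,684,400 = 532,915.76; Unit 2B 472,898/1,964,245 × $1,684,400 = 405,524.46; Unit PH2 116,056/1,964,245 × $1,684,400 = 99,521.56.
After rounding ($25): Unit 5B $384,600; Unit 3B $261,850; Unit 4A $532,925; Unit 2B $405,525; Unit PH2 $99,525. Sum = $1,684,425.
Difference $1,684,400 − $1,684,425 = −$25 applied to Unit PH2: Unit PH2 becomes $99,500.

Unit 5B: $384,600; Unit 3B: $261,850; Unit 4A: $532,925; Unit 2B: $405,525; Unit PH2: $99,500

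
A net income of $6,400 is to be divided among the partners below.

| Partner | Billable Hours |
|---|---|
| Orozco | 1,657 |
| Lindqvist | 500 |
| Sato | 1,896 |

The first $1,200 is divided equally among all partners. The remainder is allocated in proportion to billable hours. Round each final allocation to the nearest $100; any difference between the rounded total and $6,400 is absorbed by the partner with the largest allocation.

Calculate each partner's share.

First tranche $1,200 split equally: $400 each.
Remainder $5,200 by billable hours (total 4,053): Orozco 2,125.93 → $2,100; Lindqvist 641.50 → $600; Sato 2,432.57 → $2,400.
Rounding difference +$100 on remainder applied to Sato.
Totals: Orozco $400 + $2,100 = $2,500; Lindqvist $400 + $600 = $1,000; Sato $400 + $2,500 = $2,900.

Orozco: $2,500 | Lindqvist: $1,000 | Sato: $2,900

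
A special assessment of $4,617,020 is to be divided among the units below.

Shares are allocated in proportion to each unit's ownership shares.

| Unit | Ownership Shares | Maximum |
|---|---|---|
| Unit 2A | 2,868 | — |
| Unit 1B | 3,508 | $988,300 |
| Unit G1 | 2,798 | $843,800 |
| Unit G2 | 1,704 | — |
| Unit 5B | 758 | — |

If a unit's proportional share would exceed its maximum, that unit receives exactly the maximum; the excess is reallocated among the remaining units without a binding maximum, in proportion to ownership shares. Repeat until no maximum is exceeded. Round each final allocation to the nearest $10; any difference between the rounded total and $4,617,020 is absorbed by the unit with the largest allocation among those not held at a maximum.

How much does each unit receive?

Total ownership shares = 11,636.
Proportional shares (ignoring caps): Unit 2A 1,137,986.71; Unit 1B 1,391,930.75; Unit G1 1,110,211.58; Unit G2 676,126.00; Unit 5B 300,764.97.
Cap binds for Unit 1B ($988,300), Unit G1 ($843,800); residual $2,784,920 reallocated over remaining ownership shares 5,330.
Remaining shares: Unit 2A 1,498,527.31 → $1,498,530; Unit G2 890,338.40 → $890,340; Unit 5B 396,054.29 → $396,050.

Unit 2A: $1,498,530 | Unit 1B: $988,300 | Unit G1: $843,800 | Unit G2: $890,340 | Unit 5B: $396,050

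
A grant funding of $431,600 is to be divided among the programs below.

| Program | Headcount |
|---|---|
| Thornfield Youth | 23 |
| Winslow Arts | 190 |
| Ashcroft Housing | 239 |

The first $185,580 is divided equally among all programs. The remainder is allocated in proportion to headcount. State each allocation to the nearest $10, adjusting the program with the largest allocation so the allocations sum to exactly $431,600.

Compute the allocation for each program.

Thornfield Youth: $74,380 · Winslow Arts: $165,280 · Ashcroft Housing: $191,940

Equal tier: $185,580 ÷ 3 = $61,860 apiece.
Remainder $246,020 by headcount (total 452): Thornfield Youth 12,518.72 → $12,520; Winslow Arts 103,415.49 → $103,420; Ashcroft Housing 130,085.80 → $130,090.
Rounding difference −$10 on remainder applied to Ashcroft Housing.
Totals: Thornfield Youth $61,860 + $12,520 = $74,380; Winslow Arts $61,860 + $103,420 = $165,280; Ashcroft Housing $61,860 + $130,080 = $191,940.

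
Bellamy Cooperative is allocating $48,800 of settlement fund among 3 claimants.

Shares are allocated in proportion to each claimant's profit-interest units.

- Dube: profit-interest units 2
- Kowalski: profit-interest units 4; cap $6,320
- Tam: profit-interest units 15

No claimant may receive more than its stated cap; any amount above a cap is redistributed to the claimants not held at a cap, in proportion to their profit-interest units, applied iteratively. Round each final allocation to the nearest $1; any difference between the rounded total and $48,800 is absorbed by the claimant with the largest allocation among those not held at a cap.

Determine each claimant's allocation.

Sum of profit-interest units: 21.
Unconstrained shares: Dube 4,647.62; Kowalski 9,295.24; Tam 34,857.14.
Cap binds for Kowalski ($6,320); balance $42,480 reallocated over remaining profit-interest units 17.
Remaining shares: Dube 4,997.65 → $4,998; Tam 37,482.35 → $37,482.

Dube: $4,998 · Kowalski: $6,320 · Tam: $37,482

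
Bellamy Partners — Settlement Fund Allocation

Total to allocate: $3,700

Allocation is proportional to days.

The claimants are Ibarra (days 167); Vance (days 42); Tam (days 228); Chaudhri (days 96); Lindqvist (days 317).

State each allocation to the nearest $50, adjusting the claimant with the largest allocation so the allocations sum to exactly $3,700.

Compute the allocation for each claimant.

Ibarra: $750 | Vance: $200 | Tam: $1,000 | Chaudhri: $400 | Lindqvist: $1,350

Days total: 850.
Pro-rata amounts: Ibarra 167/850 × $3,700 = 726.94; Vance 42/850 × $3,700 = 182.82; Tam 228/850 × $3,700 = 992.47; Chaudhri 96/850 × $3,700 = 417.88; Lindqvist 317/850 × $3,700 = 1,379.88.
After rounding ($50): Ibarra $750; Vance $200; Tam $1,000; Chaudhri $400; Lindqvist $1,400. Sum = $3,750.
Difference $3,700 − $3,750 = −$50 applied to largest allocation (Lindqvist): Lindqvist becomes $1,350.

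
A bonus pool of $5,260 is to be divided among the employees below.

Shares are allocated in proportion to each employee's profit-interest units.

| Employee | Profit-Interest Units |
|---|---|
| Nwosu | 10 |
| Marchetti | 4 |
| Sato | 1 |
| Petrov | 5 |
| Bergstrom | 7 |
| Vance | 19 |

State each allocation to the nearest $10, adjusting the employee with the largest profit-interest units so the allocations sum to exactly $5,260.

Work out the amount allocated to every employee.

Nwosu: $1,140 · Marchetti: $460 · Sato: $110 · Petrov: $570 · Bergstrom: $800 · Vance: $2,180

Sum of profit-interest units: 46.
Proportional shares: Nwosu 10/46 × $5,260 = 1,143.48; Marchetti 4/46 × $5,260 = 457.39; Sato 1/46 × $5,260 = 114.35; Petrov 5/46 × $5,260 = 571.74; Bergstrom 7/46 × $5,260 = 800.43; Vance 19/46 × $5,260 = 2,172.61.
At nearest $10: Nwosu $1,140; Marchetti $460; Sato $110; Petrov $570; Bergstrom $800; Vance $2,170. Sum = $5,250.
Difference $5,260 − $5,250 = +$10 applied to largest profit-interest units (Vance): Vance becomes $2,180.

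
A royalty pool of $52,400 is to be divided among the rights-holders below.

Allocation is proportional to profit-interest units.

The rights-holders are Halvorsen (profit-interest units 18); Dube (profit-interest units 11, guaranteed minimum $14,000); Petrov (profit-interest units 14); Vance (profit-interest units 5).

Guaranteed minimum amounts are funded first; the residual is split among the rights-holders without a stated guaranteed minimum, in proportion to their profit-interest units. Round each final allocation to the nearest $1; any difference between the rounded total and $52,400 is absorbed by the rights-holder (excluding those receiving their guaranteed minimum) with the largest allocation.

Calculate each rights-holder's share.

Halvorsen: $18,681 · Dube: $14,000 · Petrov: $14,530 · Vance: $5,189

Fund the minimums — Dube $14,000. Remaining pool $38,400.
Remaining pool split over remaining profit-interest units 37: Halvorsen 18,681.08 → $18,681; Petrov 14,529.73 → $14,530; Vance 5,189.19 → $5,189.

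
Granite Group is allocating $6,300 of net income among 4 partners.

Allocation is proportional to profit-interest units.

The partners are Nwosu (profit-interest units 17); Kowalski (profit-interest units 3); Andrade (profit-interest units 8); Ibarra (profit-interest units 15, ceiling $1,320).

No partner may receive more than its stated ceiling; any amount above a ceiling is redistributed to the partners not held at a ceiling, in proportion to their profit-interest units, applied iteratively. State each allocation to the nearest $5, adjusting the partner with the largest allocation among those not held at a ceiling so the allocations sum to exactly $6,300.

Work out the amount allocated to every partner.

Nwosu: $3,020; Kowalski: $535; Andrade: $1,425; Ibarra: $1,320

Sum of profit-interest units: 43.
Proportional shares (ignoring caps): Nwosu 2,490.70; Kowalski 439.53; Andrade 1,172.09; Ibarra 2,197.67.
Capped: Ibarra ($1,320); residual $4,980 reallocated over remaining profit-interest units 28.
Remaining shares: Nwosu 3,023.57 → $3,025; Kowalski 533.57 → $535; Andrade 1,422.86 → $1,425.
Rounding difference −$5 applied to Nwosu → $3,020.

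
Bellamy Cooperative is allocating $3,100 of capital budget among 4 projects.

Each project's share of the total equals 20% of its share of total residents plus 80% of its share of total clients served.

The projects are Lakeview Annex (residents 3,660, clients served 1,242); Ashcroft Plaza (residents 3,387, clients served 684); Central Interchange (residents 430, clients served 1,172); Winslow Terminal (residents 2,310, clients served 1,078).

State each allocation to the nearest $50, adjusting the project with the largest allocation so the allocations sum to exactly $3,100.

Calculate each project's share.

Residents total 9,787; clients served total 4,176.
Composite weights (20% residents + 80% clients served): Lakeview Annex 0.3127; Ashcroft Plaza 0.2002; Central Interchange 0.2333; Winslow Terminal 0.2537.
Pro-rata amounts: Lakeview Annex 969.44; Ashcroft Plaza 620.77; Central Interchange 723.26; Winslow Terminal 786.53.
After rounding ($50): Lakeview Annex $950; Ashcroft Plaza $600; Central Interchange $700; Winslow Terminal $800. Sum = $3,050.
Difference $3,100 − $3,050 = +$50 applied to largest allocation (Lakeview Annex): Lakeview Annex becomes $1,000.

Lakeview Annex: $1,000 · Ashcroft Plaza: $600 · Central Interchange: $700 · Winslow Terminal: $800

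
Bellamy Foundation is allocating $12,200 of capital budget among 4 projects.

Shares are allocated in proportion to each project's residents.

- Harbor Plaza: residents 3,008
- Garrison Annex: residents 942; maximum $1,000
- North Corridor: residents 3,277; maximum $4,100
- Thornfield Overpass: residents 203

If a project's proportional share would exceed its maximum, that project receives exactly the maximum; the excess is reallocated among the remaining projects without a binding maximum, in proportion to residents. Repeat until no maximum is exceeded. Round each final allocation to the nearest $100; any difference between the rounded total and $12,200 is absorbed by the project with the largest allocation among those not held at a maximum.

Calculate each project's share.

Total residents = 7,430.
Proportional shares (ignoring caps): Harbor Plaza 4,939.11; Garrison Annex 1,546.76; North Corridor 5,380.81; Thornfield Overpass 333.32.
Cap binds for Garrison Annex ($1,000), North Corridor ($4,100); remaining pool $7,100 reallocated over remaining residents 3,211.
Shares after redistribution: Harbor Plaza 6,651.14 → $6,700; Thornfield Overpass 448.86 → $400.

Harbor Plaza: $6,700 · Garrison Annex: $1,000 · North Corridor: $4,100 · Thornfield Overpass: $400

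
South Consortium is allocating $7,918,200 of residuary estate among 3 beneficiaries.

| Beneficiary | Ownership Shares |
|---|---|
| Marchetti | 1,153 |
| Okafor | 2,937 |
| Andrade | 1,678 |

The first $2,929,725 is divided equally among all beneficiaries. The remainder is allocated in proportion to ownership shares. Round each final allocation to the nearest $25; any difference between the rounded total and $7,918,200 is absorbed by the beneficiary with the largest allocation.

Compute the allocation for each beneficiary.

$2,929,725 shared equally gives $976,575 per beneficiary.
Remainder $4,988,475 by ownership shares (total 5,768): Marchetti 997,176.09 → $997,175; Okafor 2,540,074.74 → $2,540,075; Andrade 1,451,224.18 → $1,451,225.
Totals: Marchetti $976,575 + $997,175 = $1,973,750; Okafor $976,575 + $2,540,075 = $3,516,650; Andrade $976,575 + $1,451,225 = $2,427,800.

Marchetti: $1,973,750 · Okafor: $3,516,650 · Andrade: $2,427,800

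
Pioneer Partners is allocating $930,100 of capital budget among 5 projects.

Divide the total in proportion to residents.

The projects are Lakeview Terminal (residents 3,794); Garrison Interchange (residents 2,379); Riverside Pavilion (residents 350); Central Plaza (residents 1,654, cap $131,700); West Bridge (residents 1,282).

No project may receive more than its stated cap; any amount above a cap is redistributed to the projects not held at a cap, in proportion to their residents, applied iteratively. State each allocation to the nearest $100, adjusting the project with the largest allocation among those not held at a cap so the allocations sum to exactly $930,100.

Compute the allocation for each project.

Residents total: 9,459.
Unconstrained shares: Lakeview Terminal 373,062.63; Garrison Interchange 233,926.20; Riverside Pavilion 34,415.37; Central Plaza 162,637.21; West Bridge 126,058.59.
Held at cap: Central Plaza ($131,700); remaining pool $798,400 reallocated over remaining residents 7,805.
Shares after redistribution: Lakeview Terminal 388,101.17 → $388,100; Garrison Interchange 243,356.00 → $243,400; Riverside Pavilion 35,802.69 → $35,800; West Bridge 131,140.14 → $131,100.

Lakeview Terminal: $388,100 · Garrison Interchange: $243,400 · Riverside Pavilion: $35,800 · Central Plaza: $131,700 · West Bridge: $131,100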